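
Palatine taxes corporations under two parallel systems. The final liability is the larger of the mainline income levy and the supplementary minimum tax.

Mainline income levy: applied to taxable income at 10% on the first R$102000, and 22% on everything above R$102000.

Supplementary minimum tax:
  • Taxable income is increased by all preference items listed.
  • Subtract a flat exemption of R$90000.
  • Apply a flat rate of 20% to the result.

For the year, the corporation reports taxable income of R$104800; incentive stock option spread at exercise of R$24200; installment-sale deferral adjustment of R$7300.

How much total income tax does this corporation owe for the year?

Mainline income levy:
  R$102000 × 10% = R$10200
  R$2800 × 22% = R$616
  → R$10816

Supplementary minimum tax:
  Adjusted income: R$104800 + R$24200 + R$7300 = R$136300
  Less exemption R$90000 → base R$46300
  R$46300 × 20% = R$9260

R$10816 > R$9260, so the mainline income levy governs.

R$10816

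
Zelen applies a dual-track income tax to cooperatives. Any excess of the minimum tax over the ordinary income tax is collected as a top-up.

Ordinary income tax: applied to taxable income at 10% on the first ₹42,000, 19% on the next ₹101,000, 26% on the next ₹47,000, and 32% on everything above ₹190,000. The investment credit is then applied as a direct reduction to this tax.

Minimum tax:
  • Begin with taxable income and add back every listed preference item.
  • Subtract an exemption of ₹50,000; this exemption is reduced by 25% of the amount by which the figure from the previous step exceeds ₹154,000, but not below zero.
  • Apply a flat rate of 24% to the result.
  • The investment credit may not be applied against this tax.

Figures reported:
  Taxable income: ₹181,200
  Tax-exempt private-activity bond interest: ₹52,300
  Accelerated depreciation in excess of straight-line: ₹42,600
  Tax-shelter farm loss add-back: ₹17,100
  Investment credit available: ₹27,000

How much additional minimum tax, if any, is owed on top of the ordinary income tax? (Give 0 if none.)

Minimum tax:
  Adjusted income: ₹181,200 + ₹52,300 + ₹42,600 + ₹17,100 = ₹293,200
  Exemption: ₹50,000 − 25% × (₹293,200 − ₹154,000) = ₹50,000 − ₹34,800 = ₹15,200
  Base: ₹293,200 − ₹15,200 = ₹278,000
  ₹278,000 × 24% = ₹66,720

Ordinary income tax:
  ₹42,000 × 10% = ₹4,200
  ₹101,000 × 19% = ₹19,190
  ₹38,200 × 26% = ₹9,932
  → ₹33,322
  Less investment credit ₹27,000 → ₹6,322

Excess of minimum tax over ordinary income tax: ₹66,720 − ₹6,322 = ₹60,398.

₹60,398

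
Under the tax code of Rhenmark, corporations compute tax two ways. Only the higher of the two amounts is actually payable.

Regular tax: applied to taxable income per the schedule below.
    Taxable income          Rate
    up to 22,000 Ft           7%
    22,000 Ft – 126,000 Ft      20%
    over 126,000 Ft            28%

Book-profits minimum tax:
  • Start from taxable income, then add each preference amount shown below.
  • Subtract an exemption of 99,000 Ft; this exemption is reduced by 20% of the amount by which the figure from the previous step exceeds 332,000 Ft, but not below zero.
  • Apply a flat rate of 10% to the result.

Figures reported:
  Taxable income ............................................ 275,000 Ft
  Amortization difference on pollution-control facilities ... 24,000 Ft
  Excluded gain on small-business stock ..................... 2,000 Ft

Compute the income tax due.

Regular tax:
  22,000 Ft × 7% = 1,540 Ft
  104,000 Ft × 20% = 20,800 Ft
  149,000 Ft × 28% = 41,720 Ft
  → 64,060 Ft

Book-profits minimum tax:
  Adjusted income: 275,000 Ft + 24,000 Ft + 2,000 Ft = 301,000 Ft
  Exemption: 301,000 Ft ≤ 332,000 Ft, so full 99,000 Ft applies
  Base: 301,000 Ft − 99,000 Ft = 202,000 Ft
  202,000 Ft × 10% = 20,200 Ft

64,060 Ft > 20,200 Ft, so the regular tax governs.

64,060 Ft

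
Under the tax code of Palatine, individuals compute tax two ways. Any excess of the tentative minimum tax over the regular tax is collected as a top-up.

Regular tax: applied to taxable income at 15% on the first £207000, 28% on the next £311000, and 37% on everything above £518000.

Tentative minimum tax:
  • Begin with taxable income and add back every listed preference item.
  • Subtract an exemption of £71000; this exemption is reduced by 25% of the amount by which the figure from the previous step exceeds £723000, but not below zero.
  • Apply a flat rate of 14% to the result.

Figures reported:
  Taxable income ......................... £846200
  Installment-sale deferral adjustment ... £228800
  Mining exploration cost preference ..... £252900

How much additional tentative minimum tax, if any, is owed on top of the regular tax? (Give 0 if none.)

Tentative minimum tax:
  Adjusted income: £846200 + £228800 + £252900 = £1327900
  Exemption: 25% × (£1327900 − £723000) = £151225 ≥ £71000, so the exemption is fully phased out
  Base: £1327900 − £0 = £1327900
  £1327900 × 14% = £185906

Regular tax:
  £207000 × 15% = £31050
  £311000 × 28% = £87080
  £328200 × 37% = £121434
  → £239564

£185906 ≤ £239564, so no add-on is due.

£0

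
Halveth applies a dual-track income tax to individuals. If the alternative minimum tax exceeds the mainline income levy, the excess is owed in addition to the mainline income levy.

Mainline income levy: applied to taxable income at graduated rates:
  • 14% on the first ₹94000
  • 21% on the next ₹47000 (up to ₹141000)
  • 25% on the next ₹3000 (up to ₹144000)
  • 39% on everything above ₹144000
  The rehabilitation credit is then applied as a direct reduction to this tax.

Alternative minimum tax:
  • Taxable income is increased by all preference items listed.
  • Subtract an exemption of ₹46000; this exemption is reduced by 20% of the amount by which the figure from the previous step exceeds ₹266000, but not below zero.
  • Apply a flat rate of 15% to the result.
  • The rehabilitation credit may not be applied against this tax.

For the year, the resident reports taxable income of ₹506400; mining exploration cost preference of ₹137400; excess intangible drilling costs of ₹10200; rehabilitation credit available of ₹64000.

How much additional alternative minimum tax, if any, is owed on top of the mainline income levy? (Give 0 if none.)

Mainline income levy:
  ₹94000 × 14% = ₹13160
  ₹47000 × 21% = ₹9870
  ₹3000 × 25% = ₹750
  ₹362400 × 39% = ₹141336
  → ₹165116
  Less rehabilitation credit ₹64000 → ₹101116

Alternative minimum tax:
  Adjusted income: ₹506400 + ₹137400 + ₹10200 = ₹654000
  Exemption: 20% × (₹654000 − ₹266000) = ₹77600 ≥ ₹46000, so the exemption is fully phased out
  Base: ₹654000 − ₹0 = ₹654000
  ₹654000 × 15% = ₹98100

₹98100 ≤ ₹101116, so no add-on is due.

₹0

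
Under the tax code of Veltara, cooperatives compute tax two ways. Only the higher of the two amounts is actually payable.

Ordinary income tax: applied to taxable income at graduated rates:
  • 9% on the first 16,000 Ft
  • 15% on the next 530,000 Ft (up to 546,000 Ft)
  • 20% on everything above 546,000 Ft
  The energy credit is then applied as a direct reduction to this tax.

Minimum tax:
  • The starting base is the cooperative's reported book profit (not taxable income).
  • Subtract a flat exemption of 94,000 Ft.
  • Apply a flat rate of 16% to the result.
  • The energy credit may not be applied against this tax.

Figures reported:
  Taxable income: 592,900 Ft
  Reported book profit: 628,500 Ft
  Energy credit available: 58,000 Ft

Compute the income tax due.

85,520 Ft

Ordinary income tax:
  16,000 Ft × 9% = 1,440 Ft
  530,000 Ft × 15% = 79,500 Ft
  46,900 Ft × 20% = 9,380 Ft
  → 90,320 Ft
  Less energy credit 58,000 Ft → 32,320 Ft

Minimum tax:
  Base (reported book profit): 628,500 Ft
  Less exemption 94,000 Ft → base 534,500 Ft
  534,500 Ft × 16% = 85,520 Ft

85,520 Ft > 32,320 Ft, so the minimum tax is the binding amount.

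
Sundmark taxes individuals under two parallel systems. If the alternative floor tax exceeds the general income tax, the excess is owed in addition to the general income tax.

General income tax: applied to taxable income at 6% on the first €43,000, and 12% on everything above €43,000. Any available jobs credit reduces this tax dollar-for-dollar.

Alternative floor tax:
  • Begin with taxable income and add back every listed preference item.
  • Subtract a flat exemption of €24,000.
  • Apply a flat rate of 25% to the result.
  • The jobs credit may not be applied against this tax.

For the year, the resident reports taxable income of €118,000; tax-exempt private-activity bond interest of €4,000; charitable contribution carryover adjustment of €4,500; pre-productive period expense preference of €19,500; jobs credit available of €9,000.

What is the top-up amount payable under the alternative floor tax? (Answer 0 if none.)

€27,920

Alternative floor tax:
  Adjusted income: €118,000 + €4,000 + €4,500 + €19,500 = €146,000
  Less exemption €24,000 → base €122,000
  €122,000 × 25% = €30,500

General income tax:
  €43,000 × 6% = €2,580
  €75,000 × 12% = €9,000
  → €11,580
  Less jobs credit €9,000 → €2,580

Excess of alternative floor tax over general income tax: €30,500 − €2,580 = €27,920.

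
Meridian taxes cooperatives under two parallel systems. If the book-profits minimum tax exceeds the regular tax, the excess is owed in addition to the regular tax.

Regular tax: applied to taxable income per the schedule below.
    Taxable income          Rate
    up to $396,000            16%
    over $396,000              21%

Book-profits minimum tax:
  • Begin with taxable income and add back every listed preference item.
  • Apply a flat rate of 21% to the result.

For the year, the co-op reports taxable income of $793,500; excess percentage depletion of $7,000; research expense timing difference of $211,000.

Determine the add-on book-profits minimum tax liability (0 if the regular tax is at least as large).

$65,580

Book-profits minimum tax:
  Adjusted income: $793,500 + $7,000 + $211,000 = $1,011,500
  $1,011,500 × 21% = $212,415

Regular tax:
  $396,000 × 16% = $63,360
  $397,500 × 21% = $83,475
  → $146,835

Excess of book-profits minimum tax over regular tax: $212,415 − $146,835 = $65,580.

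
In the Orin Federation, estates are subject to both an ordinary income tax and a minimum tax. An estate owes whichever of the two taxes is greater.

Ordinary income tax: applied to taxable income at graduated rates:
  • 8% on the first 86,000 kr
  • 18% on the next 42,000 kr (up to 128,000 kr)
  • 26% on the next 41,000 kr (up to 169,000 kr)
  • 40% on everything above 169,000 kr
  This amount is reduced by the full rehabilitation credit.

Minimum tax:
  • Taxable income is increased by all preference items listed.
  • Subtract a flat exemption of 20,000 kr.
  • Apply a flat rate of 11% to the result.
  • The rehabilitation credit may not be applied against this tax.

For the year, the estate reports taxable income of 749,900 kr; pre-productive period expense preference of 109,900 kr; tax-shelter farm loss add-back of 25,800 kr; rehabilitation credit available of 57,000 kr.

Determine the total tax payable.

Minimum tax:
  Adjusted income: 749,900 kr + 109,900 kr + 25,800 kr = 885,600 kr
  Less exemption 20,000 kr → base 865,600 kr
  865,600 kr × 11% = 95,216 kr

Ordinary income tax:
  86,000 kr × 8% = 6,880 kr
  42,000 kr × 18% = 7,560 kr
  41,000 kr × 26% = 10,660 kr
  580,900 kr × 40% = 232,360 kr
  → 257,460 kr
  Less rehabilitation credit 57,000 kr → 200,460 kr

200,460 kr > 95,216 kr, so the ordinary income tax governs.

200,460 kr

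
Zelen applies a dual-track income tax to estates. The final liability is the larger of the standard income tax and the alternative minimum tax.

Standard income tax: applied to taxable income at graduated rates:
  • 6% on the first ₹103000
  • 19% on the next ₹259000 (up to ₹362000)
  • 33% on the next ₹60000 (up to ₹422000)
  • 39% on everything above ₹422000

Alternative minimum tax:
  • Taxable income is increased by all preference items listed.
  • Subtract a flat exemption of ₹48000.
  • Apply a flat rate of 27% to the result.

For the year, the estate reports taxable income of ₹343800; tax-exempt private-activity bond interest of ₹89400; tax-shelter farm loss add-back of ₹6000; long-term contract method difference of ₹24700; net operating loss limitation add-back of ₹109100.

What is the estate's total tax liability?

Standard income tax:
  ₹103000 × 6% = ₹6180
  ₹240800 × 19% = ₹45752
  → ₹51932

Alternative minimum tax:
  Adjusted income: ₹343800 + ₹89400 + ₹6000 + ₹24700 + ₹109100 = ₹573000
  Less exemption ₹48000 → base ₹525000
  ₹525000 × 27% = ₹141750

₹141750 > ₹51932, so the alternative minimum tax is the binding amount.

₹141750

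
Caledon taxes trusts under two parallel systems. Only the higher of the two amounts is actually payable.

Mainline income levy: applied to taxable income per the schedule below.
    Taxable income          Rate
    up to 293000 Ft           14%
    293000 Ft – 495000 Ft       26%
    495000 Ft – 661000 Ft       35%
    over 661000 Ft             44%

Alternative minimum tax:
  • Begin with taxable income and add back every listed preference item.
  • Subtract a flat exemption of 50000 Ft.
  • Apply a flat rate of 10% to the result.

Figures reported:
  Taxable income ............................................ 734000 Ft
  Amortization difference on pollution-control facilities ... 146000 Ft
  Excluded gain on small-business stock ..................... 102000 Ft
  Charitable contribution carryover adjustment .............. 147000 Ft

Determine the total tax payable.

183760 Ft

Mainline income levy:
  293000 Ft × 14% = 41020 Ft
  202000 Ft × 26% = 52520 Ft
  166000 Ft × 35% = 58100 Ft
  73000 Ft × 44% = 32120 Ft
  → 183760 Ft

Alternative minimum tax:
  Adjusted income: 734000 Ft + 146000 Ft + 102000 Ft + 147000 Ft = 1129000 Ft
  Less exemption 50000 Ft → base 1079000 Ft
  1079000 Ft × 10% = 107900 Ft

183760 Ft > 107900 Ft, so the mainline income levy governs.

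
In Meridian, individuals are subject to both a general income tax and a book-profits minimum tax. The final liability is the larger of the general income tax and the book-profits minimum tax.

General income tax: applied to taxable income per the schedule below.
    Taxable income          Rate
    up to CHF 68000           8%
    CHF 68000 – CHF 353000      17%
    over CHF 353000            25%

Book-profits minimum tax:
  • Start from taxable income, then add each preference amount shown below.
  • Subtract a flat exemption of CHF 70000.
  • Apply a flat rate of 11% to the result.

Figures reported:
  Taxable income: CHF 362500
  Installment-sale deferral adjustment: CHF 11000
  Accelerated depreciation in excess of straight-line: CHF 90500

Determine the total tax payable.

CHF 56265

General income tax:
  CHF 68000 × 8% = CHF 5440
  CHF 285000 × 17% = CHF 48450
  CHF 9500 × 25% = CHF 2375
  → CHF 56265

Book-profits minimum tax:
  Adjusted income: CHF 362500 + CHF 11000 + CHF 90500 = CHF 464000
  Less exemption CHF 70000 → base CHF 394000
  CHF 394000 × 11% = CHF 43340

CHF 56265 > CHF 43340, so the general income tax governs.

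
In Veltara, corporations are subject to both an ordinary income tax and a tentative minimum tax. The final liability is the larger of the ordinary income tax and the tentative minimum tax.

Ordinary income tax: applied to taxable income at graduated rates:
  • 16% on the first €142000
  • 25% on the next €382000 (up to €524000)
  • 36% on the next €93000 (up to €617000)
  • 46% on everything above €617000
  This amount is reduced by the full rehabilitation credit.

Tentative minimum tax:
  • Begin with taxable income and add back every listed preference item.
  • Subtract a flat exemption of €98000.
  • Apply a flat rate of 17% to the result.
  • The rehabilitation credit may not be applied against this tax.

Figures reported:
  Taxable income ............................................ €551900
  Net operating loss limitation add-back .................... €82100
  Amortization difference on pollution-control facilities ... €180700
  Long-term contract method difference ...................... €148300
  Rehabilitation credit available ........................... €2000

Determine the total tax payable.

Ordinary income tax:
  €142000 × 16% = €22720
  €382000 × 25% = €95500
  €27900 × 36% = €10044
  → €128264
  Less rehabilitation credit €2000 → €126264

Tentative minimum tax:
  Adjusted income: €551900 + €82100 + €180700 + €148300 = €963000
  Less exemption €98000 → base €865000
  €865000 × 17% = €147050

€147050 > €126264, so the tentative minimum tax is the binding amount.

€147050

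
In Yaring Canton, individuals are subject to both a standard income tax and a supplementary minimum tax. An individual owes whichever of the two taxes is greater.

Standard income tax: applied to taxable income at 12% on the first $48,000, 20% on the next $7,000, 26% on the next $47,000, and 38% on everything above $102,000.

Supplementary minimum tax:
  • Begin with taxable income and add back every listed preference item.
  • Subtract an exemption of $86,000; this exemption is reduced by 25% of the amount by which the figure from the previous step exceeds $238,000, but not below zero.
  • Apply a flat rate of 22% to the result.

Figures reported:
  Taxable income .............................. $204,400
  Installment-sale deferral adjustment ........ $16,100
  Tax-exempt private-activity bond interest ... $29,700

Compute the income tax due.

Standard income tax:
  $48,000 × 12% = $5,760
  $7,000 × 20% = $1,400
  $47,000 × 26% = $12,220
  $102,400 × 38% = $38,912
  → $58,292

Supplementary minimum tax:
  Adjusted income: $204,400 + $16,100 + $29,700 = $250,200
  Exemption: $86,000 − 25% × ($250,200 − $238,000) = $86,000 − $3,050 = $82,950
  Base: $250,200 − $82,950 = $167,250
  $167,250 × 22% = $36,795

$58,292 > $36,795, so the standard income tax governs.

$58,292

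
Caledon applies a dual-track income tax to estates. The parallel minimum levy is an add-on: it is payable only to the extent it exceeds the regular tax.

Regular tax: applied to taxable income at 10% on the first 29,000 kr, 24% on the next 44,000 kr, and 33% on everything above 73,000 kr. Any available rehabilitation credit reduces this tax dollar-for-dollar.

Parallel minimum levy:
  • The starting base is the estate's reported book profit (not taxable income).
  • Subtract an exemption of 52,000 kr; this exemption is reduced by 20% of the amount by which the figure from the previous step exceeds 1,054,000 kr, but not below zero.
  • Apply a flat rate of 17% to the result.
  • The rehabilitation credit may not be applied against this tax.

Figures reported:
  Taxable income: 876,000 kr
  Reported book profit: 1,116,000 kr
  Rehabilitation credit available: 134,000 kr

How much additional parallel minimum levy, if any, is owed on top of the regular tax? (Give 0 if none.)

38,538 kr

Regular tax:
  29,000 kr × 10% = 2,900 kr
  44,000 kr × 24% = 10,560 kr
  803,000 kr × 33% = 264,990 kr
  → 278,450 kr
  Less rehabilitation credit 134,000 kr → 144,450 kr

Parallel minimum levy:
  Base (reported book profit): 1,116,000 kr
  Exemption: 52,000 kr − 20% × (1,116,000 kr − 1,054,000 kr) = 52,000 kr − 12,400 kr = 39,600 kr
  Base: 1,116,000 kr − 39,600 kr = 1,076,400 kr
  1,076,400 kr × 17% = 182,988 kr

Excess of parallel minimum levy over regular tax: 182,988 kr − 144,450 kr = 38,538 kr.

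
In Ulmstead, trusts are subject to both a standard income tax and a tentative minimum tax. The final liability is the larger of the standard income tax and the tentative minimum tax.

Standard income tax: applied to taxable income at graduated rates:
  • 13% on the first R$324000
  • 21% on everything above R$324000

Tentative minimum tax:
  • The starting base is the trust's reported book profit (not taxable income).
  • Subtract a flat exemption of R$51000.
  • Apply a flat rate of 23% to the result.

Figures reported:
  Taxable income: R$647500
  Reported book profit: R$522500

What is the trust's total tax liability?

Tentative minimum tax:
  Base (reported book profit): R$522500
  Less exemption R$51000 → base R$471500
  R$471500 × 23% = R$108445

Standard income tax:
  R$324000 × 13% = R$42120
  R$323500 × 21% = R$67935
  → R$110055

R$110055 > R$108445, so the standard income tax governs.

R$110055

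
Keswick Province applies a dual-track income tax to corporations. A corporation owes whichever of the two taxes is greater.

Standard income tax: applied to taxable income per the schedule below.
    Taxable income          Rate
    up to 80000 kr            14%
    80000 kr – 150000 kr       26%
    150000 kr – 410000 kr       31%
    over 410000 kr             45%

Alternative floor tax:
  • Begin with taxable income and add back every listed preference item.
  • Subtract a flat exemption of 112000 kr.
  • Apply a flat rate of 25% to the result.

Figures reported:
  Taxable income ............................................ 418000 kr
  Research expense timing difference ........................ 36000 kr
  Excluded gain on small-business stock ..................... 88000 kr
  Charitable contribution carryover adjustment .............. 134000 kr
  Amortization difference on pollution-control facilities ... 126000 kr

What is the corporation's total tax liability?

Standard income tax:
  80000 kr × 14% = 11200 kr
  70000 kr × 26% = 18200 kr
  260000 kr × 31% = 80600 kr
  8000 kr × 45% = 3600 kr
  → 113600 kr

Alternative floor tax:
  Adjusted income: 418000 kr + 36000 kr + 88000 kr + 134000 kr + 126000 kr = 802000 kr
  Less exemption 112000 kr → base 690000 kr
  690000 kr × 25% = 172500 kr

172500 kr > 113600 kr, so the alternative floor tax is the binding amount.

172500 kr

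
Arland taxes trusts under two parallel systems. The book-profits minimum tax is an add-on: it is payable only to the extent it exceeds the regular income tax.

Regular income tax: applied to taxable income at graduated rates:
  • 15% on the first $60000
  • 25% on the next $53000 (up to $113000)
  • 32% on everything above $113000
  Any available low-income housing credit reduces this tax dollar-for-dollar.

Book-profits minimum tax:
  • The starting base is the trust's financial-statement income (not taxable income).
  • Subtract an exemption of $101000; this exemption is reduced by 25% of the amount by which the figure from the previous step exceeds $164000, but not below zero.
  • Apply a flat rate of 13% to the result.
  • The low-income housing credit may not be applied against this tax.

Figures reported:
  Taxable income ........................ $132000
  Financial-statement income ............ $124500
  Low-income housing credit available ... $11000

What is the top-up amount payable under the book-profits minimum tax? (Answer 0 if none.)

Book-profits minimum tax:
  Base (financial-statement income): $124500
  Exemption: $124500 ≤ $164000, so full $101000 applies
  Base: $124500 − $101000 = $23500
  $23500 × 13% = $3055

Regular income tax:
  $60000 × 15% = $9000
  $53000 × 25% = $13250
  $19000 × 32% = $6080
  → $28330
  Less low-income housing credit $11000 → $17330

$3055 ≤ $17330, so no add-on is due.

$0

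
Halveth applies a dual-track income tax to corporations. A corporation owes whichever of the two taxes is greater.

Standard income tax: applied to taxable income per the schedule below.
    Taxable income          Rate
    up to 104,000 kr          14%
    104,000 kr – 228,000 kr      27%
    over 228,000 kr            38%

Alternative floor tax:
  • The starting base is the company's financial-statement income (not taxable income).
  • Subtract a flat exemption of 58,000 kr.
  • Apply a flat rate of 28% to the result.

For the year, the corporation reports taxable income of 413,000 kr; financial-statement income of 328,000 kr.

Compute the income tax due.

118,340 kr

Standard income tax:
  104,000 kr × 14% = 14,560 kr
  124,000 kr × 27% = 33,480 kr
  185,000 kr × 38% = 70,300 kr
  → 118,340 kr

Alternative floor tax:
  Base (financial-statement income): 328,000 kr
  Less exemption 58,000 kr → base 270,000 kr
  270,000 kr × 28% = 75,600 kr

118,340 kr > 75,600 kr, so the standard income tax governs.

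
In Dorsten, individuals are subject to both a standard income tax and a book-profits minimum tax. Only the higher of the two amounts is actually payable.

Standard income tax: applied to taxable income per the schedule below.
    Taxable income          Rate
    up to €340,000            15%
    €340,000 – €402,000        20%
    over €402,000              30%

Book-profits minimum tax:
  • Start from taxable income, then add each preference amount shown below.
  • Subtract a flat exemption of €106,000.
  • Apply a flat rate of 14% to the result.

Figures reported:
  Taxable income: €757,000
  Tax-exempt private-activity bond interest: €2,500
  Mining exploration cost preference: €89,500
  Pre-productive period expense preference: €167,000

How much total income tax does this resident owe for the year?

€169,900

Standard income tax:
  €340,000 × 15% = €51,000
  €62,000 × 20% = €12,400
  €355,000 × 30% = €106,500
  → €169,900

Book-profits minimum tax:
  Adjusted income: €757,000 + €2,500 + €89,500 + €167,000 = €1,016,000
  Less exemption €106,000 → base €910,000
  €910,000 × 14% = €127,400

€169,900 > €127,400, so the standard income tax governs.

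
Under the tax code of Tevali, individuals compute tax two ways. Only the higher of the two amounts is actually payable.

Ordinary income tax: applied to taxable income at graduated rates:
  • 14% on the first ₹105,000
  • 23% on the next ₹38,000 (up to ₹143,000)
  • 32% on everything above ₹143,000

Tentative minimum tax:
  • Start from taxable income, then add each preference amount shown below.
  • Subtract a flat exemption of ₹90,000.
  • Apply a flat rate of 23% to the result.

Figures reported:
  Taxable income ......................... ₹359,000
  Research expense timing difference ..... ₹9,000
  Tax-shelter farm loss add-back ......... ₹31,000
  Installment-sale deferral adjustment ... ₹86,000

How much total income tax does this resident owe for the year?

Ordinary income tax:
  ₹105,000 × 14% = ₹14,700
  ₹38,000 × 23% = ₹8,740
  ₹216,000 × 32% = ₹69,120
  → ₹92,560

Tentative minimum tax:
  Adjusted income: ₹359,000 + ₹9,000 + ₹31,000 + ₹86,000 = ₹485,000
  Less exemption ₹90,000 → base ₹395,000
  ₹395,000 × 23% = ₹90,850

₹92,560 > ₹90,850, so the ordinary income tax governs.

₹92,560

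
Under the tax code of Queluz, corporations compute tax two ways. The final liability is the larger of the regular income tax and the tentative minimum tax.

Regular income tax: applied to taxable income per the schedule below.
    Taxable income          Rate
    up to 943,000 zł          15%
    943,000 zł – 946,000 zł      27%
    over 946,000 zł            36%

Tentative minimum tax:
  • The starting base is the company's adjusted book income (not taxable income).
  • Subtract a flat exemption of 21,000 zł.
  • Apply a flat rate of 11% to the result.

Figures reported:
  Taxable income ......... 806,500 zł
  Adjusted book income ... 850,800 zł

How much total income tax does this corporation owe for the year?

Regular income tax:
  806,500 zł × 15% = 120,975 zł

Tentative minimum tax:
  Base (adjusted book income): 850,800 zł
  Less exemption 21,000 zł → base 829,800 zł
  829,800 zł × 11% = 91,278 zł

120,975 zł > 91,278 zł, so the regular income tax governs.

120,975 zł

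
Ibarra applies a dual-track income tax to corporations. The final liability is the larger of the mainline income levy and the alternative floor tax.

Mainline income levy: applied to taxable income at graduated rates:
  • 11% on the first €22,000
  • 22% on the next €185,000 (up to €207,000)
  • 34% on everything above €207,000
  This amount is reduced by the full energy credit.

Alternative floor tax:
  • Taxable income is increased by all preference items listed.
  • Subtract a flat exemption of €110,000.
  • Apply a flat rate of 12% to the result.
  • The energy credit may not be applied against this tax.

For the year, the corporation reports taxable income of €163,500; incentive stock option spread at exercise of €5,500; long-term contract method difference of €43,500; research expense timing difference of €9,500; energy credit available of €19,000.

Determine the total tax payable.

Mainline income levy:
  €22,000 × 11% = €2,420
  €141,500 × 22% = €31,130
  → €33,550
  Less energy credit €19,000 → €14,550

Alternative floor tax:
  Adjusted income: €163,500 + €5,500 + €43,500 + €9,500 = €222,000
  Less exemption €110,000 → base €112,000
  €112,000 × 12% = €13,440

€14,550 > €13,440, so the mainline income levy governs.

€14,550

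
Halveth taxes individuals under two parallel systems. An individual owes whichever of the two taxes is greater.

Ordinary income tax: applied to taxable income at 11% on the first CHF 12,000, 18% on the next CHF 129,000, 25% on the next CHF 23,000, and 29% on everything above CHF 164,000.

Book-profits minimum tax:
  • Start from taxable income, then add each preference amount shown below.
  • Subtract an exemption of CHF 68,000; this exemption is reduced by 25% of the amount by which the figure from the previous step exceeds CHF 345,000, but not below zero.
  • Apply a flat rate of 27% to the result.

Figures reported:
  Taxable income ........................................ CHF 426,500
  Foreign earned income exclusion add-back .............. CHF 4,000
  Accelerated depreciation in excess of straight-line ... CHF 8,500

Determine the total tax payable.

Book-profits minimum tax:
  Adjusted income: CHF 426,500 + CHF 4,000 + CHF 8,500 = CHF 439,000
  Exemption: CHF 68,000 − 25% × (CHF 439,000 − CHF 345,000) = CHF 68,000 − CHF 23,500 = CHF 44,500
  Base: CHF 439,000 − CHF 44,500 = CHF 394,500
  CHF 394,500 × 27% = CHF 106,515

Ordinary income tax:
  CHF 12,000 × 11% = CHF 1,320
  CHF 129,000 × 18% = CHF 23,220
  CHF 23,000 × 25% = CHF 5,750
  CHF 262,500 × 29% = CHF 76,125
  → CHF 106,415

CHF 106,515 > CHF 106,415, so the book-profits minimum tax is the binding amount.

CHF 106,515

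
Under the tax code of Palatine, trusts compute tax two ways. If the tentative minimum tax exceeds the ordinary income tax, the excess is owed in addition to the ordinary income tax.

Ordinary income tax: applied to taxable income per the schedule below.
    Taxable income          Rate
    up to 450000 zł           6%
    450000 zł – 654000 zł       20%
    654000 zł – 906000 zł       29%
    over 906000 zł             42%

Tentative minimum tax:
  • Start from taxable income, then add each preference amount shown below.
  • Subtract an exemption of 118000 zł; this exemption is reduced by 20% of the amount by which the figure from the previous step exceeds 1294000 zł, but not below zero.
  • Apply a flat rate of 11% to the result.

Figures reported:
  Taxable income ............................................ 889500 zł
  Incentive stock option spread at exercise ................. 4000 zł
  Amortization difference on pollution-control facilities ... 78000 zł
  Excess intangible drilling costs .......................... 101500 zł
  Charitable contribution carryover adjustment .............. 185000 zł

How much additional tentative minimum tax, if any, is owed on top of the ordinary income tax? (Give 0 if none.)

0 zł

Tentative minimum tax:
  Adjusted income: 889500 zł + 4000 zł + 78000 zł + 101500 zł + 185000 zł = 1258000 zł
  Exemption: 1258000 zł ≤ 1294000 zł, so full 118000 zł applies
  Base: 1258000 zł − 118000 zł = 1140000 zł
  1140000 zł × 11% = 125400 zł

Ordinary income tax:
  450000 zł × 6% = 27000 zł
  204000 zł × 20% = 40800 zł
  235500 zł × 29% = 68295 zł
  → 136095 zł

125400 zł ≤ 136095 zł, so no add-on is due.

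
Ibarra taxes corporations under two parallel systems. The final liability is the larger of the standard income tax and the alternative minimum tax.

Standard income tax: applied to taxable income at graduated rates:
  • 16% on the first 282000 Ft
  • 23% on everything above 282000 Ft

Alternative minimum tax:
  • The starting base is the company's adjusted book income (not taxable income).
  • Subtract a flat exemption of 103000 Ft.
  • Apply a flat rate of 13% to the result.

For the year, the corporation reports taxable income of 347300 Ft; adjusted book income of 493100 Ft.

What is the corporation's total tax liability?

60139 Ft

Standard income tax:
  282000 Ft × 16% = 45120 Ft
  65300 Ft × 23% = 15019 Ft
  → 60139 Ft

Alternative minimum tax:
  Base (adjusted book income): 493100 Ft
  Less exemption 103000 Ft → base 390100 Ft
  390100 Ft × 13% = 50713 Ft

60139 Ft > 50713 Ft, so the standard income tax governs.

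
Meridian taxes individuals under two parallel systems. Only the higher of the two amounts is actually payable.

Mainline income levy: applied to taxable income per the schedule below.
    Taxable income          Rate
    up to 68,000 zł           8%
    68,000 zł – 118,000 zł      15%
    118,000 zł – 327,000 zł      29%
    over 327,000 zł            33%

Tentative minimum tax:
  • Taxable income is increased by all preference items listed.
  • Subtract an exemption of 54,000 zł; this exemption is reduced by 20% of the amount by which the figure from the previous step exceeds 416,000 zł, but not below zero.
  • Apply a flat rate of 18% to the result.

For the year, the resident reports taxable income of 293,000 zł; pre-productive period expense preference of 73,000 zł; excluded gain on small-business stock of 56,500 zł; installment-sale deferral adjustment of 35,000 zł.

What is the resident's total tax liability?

74,124 zł

Mainline income levy:
  68,000 zł × 8% = 5,440 zł
  50,000 zł × 15% = 7,500 zł
  175,000 zł × 29% = 50,750 zł
  → 63,690 zł

Tentative minimum tax:
  Adjusted income: 293,000 zł + 73,000 zł + 56,500 zł + 35,000 zł = 457,500 zł
  Exemption: 54,000 zł − 20% × (457,500 zł − 416,000 zł) = 54,000 zł − 8,300 zł = 45,700 zł
  Base: 457,500 zł − 45,700 zł = 411,800 zł
  411,800 zł × 18% = 74,124 zł

74,124 zł > 63,690 zł, so the tentative minimum tax is the binding amount.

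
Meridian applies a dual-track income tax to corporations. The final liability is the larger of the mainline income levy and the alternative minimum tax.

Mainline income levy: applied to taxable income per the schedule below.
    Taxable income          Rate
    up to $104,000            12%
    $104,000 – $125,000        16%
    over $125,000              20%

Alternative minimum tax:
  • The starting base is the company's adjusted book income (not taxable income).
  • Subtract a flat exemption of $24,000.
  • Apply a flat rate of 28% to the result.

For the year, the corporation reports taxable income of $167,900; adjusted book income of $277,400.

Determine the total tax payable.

Alternative minimum tax:
  Base (adjusted book income): $277,400
  Less exemption $24,000 → base $253,400
  $253,400 × 28% = $70,952

Mainline income levy:
  $104,000 × 12% = $12,480
  $21,000 × 16% = $3,360
  $42,900 × 20% = $8,580
  → $24,420

$70,952 > $24,420, so the alternative minimum tax is the binding amount.

$70,952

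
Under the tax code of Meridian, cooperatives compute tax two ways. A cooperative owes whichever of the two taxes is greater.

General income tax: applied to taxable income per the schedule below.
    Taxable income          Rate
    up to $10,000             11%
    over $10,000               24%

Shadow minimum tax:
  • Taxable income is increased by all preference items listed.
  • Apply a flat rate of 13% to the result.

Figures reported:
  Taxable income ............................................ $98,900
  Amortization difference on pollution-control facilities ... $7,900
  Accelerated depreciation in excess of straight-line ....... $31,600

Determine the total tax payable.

Shadow minimum tax:
  Adjusted income: $98,900 + $7,900 + $31,600 = $138,400
  $138,400 × 13% = $17,992

General income tax:
  $10,000 × 11% = $1,100
  $88,900 × 24% = $21,336
  → $22,436

$22,436 > $17,992, so the general income tax governs.

$22,436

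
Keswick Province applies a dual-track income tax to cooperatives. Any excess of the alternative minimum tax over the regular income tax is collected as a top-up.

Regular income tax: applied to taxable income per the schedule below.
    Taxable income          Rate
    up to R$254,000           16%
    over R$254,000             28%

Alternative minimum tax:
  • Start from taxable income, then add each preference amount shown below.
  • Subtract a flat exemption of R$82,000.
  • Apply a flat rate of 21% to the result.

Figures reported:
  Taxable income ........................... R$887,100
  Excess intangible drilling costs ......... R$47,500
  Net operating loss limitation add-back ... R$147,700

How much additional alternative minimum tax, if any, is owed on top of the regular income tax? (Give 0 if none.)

R$0

Regular income tax:
  R$254,000 × 16% = R$40,640
  R$633,100 × 28% = R$177,268
  → R$217,908

Alternative minimum tax:
  Adjusted income: R$887,100 + R$47,500 + R$147,700 = R$1,082,300
  Less exemption R$82,000 → base R$1,000,300
  R$1,000,300 × 21% = R$210,063

R$210,063 ≤ R$217,908, so no add-on is due.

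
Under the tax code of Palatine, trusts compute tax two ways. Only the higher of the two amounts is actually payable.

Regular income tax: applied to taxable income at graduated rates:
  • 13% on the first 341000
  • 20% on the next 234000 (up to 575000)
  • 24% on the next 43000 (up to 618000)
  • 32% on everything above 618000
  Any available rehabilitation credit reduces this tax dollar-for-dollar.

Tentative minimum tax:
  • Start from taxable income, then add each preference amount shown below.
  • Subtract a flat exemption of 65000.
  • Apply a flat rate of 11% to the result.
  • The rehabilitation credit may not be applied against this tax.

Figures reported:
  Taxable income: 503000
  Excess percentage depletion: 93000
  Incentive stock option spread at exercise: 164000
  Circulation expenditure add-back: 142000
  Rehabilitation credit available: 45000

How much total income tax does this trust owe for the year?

Regular income tax:
  341000 × 13% = 44330
  162000 × 20% = 32400
  → 76730
  Less rehabilitation credit 45000 → 31730

Tentative minimum tax:
  Adjusted income: 503000 + 93000 + 164000 + 142000 = 902000
  Less exemption 65000 → base 837000
  837000 × 11% = 92070

92070 > 31730, so the tentative minimum tax is the binding amount.

92070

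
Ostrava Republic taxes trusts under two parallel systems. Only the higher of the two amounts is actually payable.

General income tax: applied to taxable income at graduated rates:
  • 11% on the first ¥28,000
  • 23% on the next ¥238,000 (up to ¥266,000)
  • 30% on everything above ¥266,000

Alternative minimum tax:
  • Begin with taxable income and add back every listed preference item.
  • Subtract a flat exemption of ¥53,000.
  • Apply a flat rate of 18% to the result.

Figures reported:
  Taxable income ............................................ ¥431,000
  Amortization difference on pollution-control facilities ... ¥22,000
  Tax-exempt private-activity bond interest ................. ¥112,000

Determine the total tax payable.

Alternative minimum tax:
  Adjusted income: ¥431,000 + ¥22,000 + ¥112,000 = ¥565,000
  Less exemption ¥53,000 → base ¥512,000
  ¥512,000 × 18% = ¥92,160

General income tax:
  ¥28,000 × 11% = ¥3,080
  ¥238,000 × 23% = ¥54,740
  ¥165,000 × 30% = ¥49,500
  → ¥107,320

¥107,320 > ¥92,160, so the general income tax governs.

¥107,320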